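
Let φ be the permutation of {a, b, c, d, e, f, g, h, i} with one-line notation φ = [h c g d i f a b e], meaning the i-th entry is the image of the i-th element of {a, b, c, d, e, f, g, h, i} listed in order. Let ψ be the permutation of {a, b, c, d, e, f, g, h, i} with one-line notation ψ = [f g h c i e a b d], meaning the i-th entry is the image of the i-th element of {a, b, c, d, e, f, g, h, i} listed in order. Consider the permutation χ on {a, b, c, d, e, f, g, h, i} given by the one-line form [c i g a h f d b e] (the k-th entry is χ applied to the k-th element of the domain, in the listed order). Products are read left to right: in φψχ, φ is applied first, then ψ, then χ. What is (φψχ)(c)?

(φψχ)(c) = χ(ψ(φ(c))). φ(c) = g, then ψ(g) = a, then χ(a) = c, so the result is c.

c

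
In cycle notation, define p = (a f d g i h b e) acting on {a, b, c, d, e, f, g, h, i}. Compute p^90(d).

i

d lies in the 8-cycle (a f d g i h b e).
On an 8-cycle, p^8 is the identity, so p^90 = p^2 there (90 ≡ 2 mod 8).
Advancing 2 steps from d: d → g → i.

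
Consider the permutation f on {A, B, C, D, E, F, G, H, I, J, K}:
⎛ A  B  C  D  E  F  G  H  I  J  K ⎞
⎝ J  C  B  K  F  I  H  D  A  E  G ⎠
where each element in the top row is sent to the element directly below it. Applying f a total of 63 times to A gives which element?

F

Tracing A → J → … returns to A after 5 steps, so A lies in a 5-cycle (A, J, E, F, I).
On a 5-cycle, f^5 is the identity, so f^63 = f^3 there (63 ≡ 3 mod 5).
Advancing 3 steps from A: A → J → E → F.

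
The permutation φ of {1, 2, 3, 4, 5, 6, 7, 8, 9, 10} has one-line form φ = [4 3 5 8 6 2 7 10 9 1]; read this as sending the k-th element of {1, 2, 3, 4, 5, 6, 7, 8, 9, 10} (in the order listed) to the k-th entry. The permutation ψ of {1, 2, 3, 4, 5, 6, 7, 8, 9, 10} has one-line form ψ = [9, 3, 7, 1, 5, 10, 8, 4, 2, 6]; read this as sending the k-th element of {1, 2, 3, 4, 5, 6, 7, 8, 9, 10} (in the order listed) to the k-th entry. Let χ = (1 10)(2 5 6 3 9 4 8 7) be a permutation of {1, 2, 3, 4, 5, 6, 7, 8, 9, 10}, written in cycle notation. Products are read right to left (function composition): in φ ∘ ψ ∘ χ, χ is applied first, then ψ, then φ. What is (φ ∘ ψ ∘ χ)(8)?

Chase 8: χ(8) = 7; ψ(7) = 8; φ(8) = 10. Hence (φ ∘ ψ ∘ χ)(8) = 10.

10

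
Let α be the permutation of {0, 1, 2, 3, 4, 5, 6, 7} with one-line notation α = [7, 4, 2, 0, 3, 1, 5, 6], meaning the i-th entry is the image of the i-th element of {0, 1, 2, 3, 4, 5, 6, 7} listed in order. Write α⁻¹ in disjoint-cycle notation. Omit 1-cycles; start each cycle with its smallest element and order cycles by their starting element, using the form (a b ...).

First write α in disjoint cycles: (0 7 6 5 1 4 3).
The inverse reverses every cycle; in canonical form, α⁻¹ = (0 3 4 1 5 6 7).

(0 3 4 1 5 6 7)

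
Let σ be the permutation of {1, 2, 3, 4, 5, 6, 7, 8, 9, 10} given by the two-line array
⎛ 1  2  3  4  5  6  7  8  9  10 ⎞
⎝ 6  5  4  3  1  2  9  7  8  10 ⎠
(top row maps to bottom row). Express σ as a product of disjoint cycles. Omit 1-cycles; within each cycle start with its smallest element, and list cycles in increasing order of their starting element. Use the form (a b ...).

(1 6 2 5)(3 4)(7 9 8)

Iterating σ from 1 gives 1 → 6 → 2 → 5 → 1; that is the 4-cycle (1 6 2 5).
Continuing from each remaining unvisited element yields (1 6 2 5)(3 4)(7 9 8).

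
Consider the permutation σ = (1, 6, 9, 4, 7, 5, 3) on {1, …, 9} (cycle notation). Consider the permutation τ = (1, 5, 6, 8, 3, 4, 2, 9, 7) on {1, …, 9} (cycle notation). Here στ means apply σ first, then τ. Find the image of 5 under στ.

σ(5) = 3, then τ(3) = 4; composing gives (στ)(5) = 4.

4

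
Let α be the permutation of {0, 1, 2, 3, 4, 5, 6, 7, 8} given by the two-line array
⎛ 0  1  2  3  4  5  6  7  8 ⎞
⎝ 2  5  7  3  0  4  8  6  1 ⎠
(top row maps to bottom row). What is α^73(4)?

0

Tracing 4 → 0 → … returns to 4 after 8 steps, so 4 lies in an 8-cycle (0 2 7 6 8 1 5 4).
Powers repeat with period 8 on this cycle, and 73 mod 8 = 1, so α^73(4) = α^1(4).
Advancing 1 step from 4: 4 → 0.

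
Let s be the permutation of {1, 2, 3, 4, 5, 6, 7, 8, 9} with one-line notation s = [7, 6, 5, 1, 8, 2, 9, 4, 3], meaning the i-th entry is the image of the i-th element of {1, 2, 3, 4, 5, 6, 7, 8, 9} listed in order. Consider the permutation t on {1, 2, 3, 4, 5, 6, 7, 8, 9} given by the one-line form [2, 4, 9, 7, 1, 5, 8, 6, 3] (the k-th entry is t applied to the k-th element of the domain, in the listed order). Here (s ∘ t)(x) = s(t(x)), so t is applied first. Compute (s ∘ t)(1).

6

t(1) = 2, then s(2) = 6; composing gives (s ∘ t)(1) = 6.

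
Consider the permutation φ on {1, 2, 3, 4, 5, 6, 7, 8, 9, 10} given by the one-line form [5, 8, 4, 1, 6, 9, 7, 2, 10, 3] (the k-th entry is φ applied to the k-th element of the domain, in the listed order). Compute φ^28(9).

Tracing 9 → 10 → … returns to 9 after 7 steps, so 9 lies in a 7-cycle (1 5 6 9 10 3 4).
On a 7-cycle, φ^7 is the identity, so φ^28 = φ^0 there (28 ≡ 0 mod 7).
So φ^28(9) = 9.

9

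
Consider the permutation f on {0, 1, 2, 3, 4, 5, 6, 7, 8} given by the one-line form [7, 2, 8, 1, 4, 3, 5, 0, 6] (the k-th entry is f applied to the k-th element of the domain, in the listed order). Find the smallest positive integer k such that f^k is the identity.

6

Decomposing into disjoint cycles gives cycle lengths 6, 2, 1.
The order of f is the least common multiple of its cycle lengths: lcm(6, 2) = 6.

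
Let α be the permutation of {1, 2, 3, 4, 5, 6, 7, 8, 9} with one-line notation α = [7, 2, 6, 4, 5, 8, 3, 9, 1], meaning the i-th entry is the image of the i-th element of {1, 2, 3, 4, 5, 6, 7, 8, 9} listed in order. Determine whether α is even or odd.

odd

In disjoint-cycle form the cycle lengths are 6, 1, 1, 1.
A cycle of length ℓ contributes ℓ−1 transpositions, so α is a product of 5 transpositions — odd.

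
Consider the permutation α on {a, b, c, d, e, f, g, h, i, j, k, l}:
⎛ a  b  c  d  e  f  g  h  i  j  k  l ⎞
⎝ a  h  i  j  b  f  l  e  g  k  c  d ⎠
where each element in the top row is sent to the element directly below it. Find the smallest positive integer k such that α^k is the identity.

The disjoint-cycle form of α has cycle lengths 7, 3, 1, 1.
The order is lcm(7, 3) = 21.

21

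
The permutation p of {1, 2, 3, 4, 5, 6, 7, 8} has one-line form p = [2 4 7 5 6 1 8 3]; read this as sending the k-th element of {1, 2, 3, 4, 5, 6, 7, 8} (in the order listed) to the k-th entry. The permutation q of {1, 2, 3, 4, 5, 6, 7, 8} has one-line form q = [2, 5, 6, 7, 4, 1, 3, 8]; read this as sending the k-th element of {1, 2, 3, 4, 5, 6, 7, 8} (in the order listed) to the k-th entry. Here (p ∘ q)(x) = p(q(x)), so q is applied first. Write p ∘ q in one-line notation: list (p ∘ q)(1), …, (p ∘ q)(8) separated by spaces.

Chase each element through q then p: 1 → 2 → 4; 2 → 5 → 6; 3 → 6 → 1; 4 → 7 → 8; 5 → 4 → 5; 6 → 1 → 2; 7 → 3 → 7; 8 → 8 → 3.
So p ∘ q in one-line form is 4 6 1 8 5 2 7 3.

4 6 1 8 5 2 7 3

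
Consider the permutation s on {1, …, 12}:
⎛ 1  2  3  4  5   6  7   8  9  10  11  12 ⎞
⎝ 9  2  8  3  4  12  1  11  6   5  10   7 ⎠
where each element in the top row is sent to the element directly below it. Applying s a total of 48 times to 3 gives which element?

Tracing 3 → 8 → … returns to 3 after 6 steps, so 3 lies in a 6-cycle (3, 8, 11, 10, 5, 4).
Since the cycle has length 6, s^48 acts on it the same as s^0 (48 mod 6 = 0).
So s^48(3) = 3.

3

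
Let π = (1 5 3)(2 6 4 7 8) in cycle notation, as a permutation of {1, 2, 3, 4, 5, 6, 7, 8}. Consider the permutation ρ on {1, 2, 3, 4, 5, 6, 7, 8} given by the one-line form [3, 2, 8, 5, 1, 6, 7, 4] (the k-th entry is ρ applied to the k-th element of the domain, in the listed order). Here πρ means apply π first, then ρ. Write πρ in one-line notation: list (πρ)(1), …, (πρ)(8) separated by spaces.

1 6 3 7 8 5 4 2

(πρ)(x) = ρ(π(x)). Computing each image: ρ(π(1)) = ρ(5) = 1, ρ(π(2)) = ρ(6) = 6, ρ(π(3)) = ρ(1) = 3, ρ(π(4)) = ρ(7) = 7, ρ(π(5)) = ρ(3) = 8, ρ(π(6)) = ρ(4) = 5, ρ(π(7)) = ρ(8) = 4, ρ(π(8)) = ρ(2) = 2.
Hence πρ = [1 6 3 7 8 5 4 2].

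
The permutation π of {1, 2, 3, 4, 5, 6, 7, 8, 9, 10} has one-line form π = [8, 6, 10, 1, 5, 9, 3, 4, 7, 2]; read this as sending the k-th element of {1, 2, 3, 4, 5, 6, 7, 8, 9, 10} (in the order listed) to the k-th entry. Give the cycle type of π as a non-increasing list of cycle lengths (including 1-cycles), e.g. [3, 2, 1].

[6, 3, 1]

The disjoint cycles are (1, 8, 4)(2, 6, 9, 7, 3, 10)(5), with lengths 6, 3, 1 in non-increasing order.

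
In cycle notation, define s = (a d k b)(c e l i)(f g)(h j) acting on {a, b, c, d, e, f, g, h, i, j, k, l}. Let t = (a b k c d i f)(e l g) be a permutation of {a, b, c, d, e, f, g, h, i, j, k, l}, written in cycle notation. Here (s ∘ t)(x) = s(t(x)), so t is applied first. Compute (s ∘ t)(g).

l

First apply t: t(g) = e, then s(e) = l. Thus (s ∘ t)(g) = l.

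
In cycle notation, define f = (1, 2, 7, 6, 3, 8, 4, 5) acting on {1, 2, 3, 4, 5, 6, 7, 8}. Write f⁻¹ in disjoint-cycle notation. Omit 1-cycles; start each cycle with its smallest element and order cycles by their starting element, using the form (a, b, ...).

The inverse reverses each cycle.
Reversing each cycle of f and rotating so the smallest element leads gives (1, 5, 4, 8, 3, 6, 7, 2).

(1, 5, 4, 8, 3, 6, 7, 2)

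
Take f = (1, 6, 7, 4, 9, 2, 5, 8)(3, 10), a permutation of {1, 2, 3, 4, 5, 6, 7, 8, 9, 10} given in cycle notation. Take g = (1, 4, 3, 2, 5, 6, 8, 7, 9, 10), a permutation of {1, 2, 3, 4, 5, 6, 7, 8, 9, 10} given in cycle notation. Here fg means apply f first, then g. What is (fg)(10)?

f(10) = 3, then g(3) = 2; composing gives (fg)(10) = 2.

2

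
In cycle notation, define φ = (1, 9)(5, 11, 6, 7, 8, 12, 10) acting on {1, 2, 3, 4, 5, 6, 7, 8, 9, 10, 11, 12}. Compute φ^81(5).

8

5 lies in the 7-cycle (5, 11, 6, 7, 8, 12, 10).
Since the cycle has length 7, φ^81 acts on it the same as φ^4 (81 mod 7 = 4).
Advancing 4 steps from 5: 5 → 11 → 6 → 7 → 8.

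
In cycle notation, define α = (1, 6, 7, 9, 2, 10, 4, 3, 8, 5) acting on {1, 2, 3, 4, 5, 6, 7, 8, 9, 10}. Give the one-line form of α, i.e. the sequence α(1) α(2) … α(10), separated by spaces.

Each element maps to the next entry in its cycle (wrapping to the front): 1→6, 2→10, 3→8, 4→3, 5→1, 6→7, 7→9, 8→5, 9→2, 10→4.
So the one-line form is 6 10 8 3 1 7 9 5 2 4.

6 10 8 3 1 7 9 5 2 4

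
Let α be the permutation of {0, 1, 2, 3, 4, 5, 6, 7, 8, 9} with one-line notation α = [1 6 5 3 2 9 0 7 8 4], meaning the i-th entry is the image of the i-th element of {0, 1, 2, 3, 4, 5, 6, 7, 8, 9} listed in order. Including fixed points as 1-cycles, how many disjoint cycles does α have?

The cycle decomposition is (0 1 6)(2 5 9 4)(3)(7)(8), which has 5 cycles (counting 1-cycles).

5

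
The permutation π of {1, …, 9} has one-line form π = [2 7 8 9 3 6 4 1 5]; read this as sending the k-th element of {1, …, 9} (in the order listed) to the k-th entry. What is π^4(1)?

9

Tracing 1 → 2 → … returns to 1 after 8 steps, so 1 lies in an 8-cycle (1, 2, 7, 4, 9, 5, 3, 8).
Advancing 4 steps from 1: 1 → 2 → 7 → 4 → 9.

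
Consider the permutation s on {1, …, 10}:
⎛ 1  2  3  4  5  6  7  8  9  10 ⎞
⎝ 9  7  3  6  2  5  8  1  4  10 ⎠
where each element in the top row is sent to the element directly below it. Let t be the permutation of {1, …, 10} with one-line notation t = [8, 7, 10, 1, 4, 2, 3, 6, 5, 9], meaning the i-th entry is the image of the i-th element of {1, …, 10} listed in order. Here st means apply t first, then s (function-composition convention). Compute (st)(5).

6

(st)(5) = s(t(5)). t(5) = 4, then s(4) = 6. So (st)(5) = 6.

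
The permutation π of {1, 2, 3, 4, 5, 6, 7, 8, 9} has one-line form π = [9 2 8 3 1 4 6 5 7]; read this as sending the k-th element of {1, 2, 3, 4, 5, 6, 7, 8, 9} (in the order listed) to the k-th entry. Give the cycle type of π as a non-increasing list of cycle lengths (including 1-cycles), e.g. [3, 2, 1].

[8, 1]

The disjoint cycles are (1, 9, 7, 6, 4, 3, 8, 5)(2), with lengths 8, 1 in non-increasing order.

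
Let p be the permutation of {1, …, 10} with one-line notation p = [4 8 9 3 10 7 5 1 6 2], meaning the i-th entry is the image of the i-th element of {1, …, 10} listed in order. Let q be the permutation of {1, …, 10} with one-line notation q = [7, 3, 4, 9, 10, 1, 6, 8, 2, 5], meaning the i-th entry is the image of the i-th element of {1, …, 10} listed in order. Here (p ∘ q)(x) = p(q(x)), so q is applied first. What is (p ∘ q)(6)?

q(6) = 1, then p(1) = 4; composing gives (p ∘ q)(6) = 4.

4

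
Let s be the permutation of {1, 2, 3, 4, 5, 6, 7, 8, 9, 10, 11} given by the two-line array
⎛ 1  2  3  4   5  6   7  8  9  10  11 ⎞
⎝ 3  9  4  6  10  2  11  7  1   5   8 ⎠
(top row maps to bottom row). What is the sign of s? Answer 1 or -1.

In disjoint-cycle form the cycle lengths are 6, 3, 2.
A cycle is odd iff its length is even; s has 2 even-length cycles, so sgn(s) = (−1)^2 and s is even.

1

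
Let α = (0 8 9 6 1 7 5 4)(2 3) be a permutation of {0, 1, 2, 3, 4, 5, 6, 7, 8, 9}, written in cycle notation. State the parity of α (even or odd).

The cycle lengths are 8, 2.
A cycle of length ℓ contributes ℓ−1 transpositions, so α is a product of 7 + 1 = 8 transpositions — even.

even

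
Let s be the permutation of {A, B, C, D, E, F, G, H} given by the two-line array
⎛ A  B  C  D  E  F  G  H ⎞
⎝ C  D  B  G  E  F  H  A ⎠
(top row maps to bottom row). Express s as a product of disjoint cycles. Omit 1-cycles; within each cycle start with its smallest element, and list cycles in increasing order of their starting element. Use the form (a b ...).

Iterating s from A gives A → C → B → D → G → H → A; that is the 6-cycle (A C B D G H).
Continuing from each remaining unvisited element yields (A C B D G H).

(A C B D G H)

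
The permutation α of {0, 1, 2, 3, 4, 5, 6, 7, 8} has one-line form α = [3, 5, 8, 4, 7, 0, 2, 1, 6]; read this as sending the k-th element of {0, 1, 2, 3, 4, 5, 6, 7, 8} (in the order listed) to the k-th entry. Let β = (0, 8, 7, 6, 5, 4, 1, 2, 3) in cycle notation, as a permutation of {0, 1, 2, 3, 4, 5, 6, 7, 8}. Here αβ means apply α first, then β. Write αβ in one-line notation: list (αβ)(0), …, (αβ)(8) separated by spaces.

For each element, apply α then β: 0 → 3 → 0; 1 → 5 → 4; 2 → 8 → 7; 3 → 4 → 1; 4 → 7 → 6; 5 → 0 → 8; 6 → 2 → 3; 7 → 1 → 2; 8 → 6 → 5.
Collecting the images, αβ = [0 4 7 1 6 8 3 2 5].

0 4 7 1 6 8 3 2 5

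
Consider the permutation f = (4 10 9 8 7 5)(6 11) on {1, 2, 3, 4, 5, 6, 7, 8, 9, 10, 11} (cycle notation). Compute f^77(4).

4 lies in the 6-cycle (4 10 9 8 7 5).
On a 6-cycle, f^6 is the identity, so f^77 = f^5 there (77 ≡ 5 mod 6).
Stepping 5 places around the cycle: 4 → 10 → 9 → 8 → 7 → 5.

5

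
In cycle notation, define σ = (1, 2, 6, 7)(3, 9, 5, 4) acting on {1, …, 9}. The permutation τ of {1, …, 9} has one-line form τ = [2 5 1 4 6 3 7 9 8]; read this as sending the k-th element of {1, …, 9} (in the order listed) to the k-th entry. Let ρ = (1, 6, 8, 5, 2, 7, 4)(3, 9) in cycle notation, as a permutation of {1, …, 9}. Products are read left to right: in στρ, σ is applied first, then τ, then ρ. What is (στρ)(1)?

Chase 1: σ(1) = 2; τ(2) = 5; ρ(5) = 2. Hence (στρ)(1) = 2.

2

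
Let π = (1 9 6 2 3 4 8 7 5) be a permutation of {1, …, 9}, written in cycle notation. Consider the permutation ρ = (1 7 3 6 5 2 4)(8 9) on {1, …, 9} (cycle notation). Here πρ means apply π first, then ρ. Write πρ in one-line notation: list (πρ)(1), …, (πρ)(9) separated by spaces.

8 6 1 9 7 4 2 3 5

(πρ)(x) = ρ(π(x)). Computing each image: ρ(π(1)) = ρ(9) = 8, ρ(π(2)) = ρ(3) = 6, ρ(π(3)) = ρ(4) = 1, ρ(π(4)) = ρ(8) = 9, ρ(π(5)) = ρ(1) = 7, ρ(π(6)) = ρ(2) = 4, ρ(π(7)) = ρ(5) = 2, ρ(π(8)) = ρ(7) = 3, ρ(π(9)) = ρ(6) = 5.
Hence πρ = [8 6 1 9 7 4 2 3 5].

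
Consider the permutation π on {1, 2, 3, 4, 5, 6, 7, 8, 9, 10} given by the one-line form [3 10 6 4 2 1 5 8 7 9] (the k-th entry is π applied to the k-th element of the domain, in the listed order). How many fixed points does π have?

2

The fixed points (elements with π(x) = x) are {4, 8}, so there are 2.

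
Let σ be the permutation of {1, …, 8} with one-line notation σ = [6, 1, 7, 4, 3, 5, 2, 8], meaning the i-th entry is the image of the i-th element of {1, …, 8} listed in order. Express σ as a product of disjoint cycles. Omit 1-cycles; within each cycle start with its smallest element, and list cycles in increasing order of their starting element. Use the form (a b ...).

Start at 1 and follow images: 1 → 6 → 5 → 3 → 7 → 2 → 1, giving the cycle (1 6 5 3 7 2).
Continuing from each remaining unvisited element yields (1 6 5 3 7 2).

(1 6 5 3 7 2)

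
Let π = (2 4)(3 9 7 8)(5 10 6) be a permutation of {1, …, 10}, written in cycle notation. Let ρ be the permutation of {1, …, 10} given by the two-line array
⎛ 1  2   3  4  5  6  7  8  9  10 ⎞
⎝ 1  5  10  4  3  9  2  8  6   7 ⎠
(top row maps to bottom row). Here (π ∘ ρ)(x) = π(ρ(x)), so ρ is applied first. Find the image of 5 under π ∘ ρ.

First apply ρ: ρ(5) = 3, then π(3) = 9. Thus (π ∘ ρ)(5) = 9.

9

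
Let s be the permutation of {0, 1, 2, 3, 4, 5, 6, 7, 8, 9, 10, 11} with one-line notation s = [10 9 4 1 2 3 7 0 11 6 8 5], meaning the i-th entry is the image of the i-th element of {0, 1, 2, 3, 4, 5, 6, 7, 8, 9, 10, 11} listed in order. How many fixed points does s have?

0

No element satisfies s(x) = x, so there are 0 fixed points.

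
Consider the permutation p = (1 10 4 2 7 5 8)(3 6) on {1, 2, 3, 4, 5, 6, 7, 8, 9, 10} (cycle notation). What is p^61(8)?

7

8 lies in the 7-cycle (1 10 4 2 7 5 8).
Since the cycle has length 7, p^61 acts on it the same as p^5 (61 mod 7 = 5).
Advancing 5 steps from 8: 8 → 1 → 10 → 4 → 2 → 7.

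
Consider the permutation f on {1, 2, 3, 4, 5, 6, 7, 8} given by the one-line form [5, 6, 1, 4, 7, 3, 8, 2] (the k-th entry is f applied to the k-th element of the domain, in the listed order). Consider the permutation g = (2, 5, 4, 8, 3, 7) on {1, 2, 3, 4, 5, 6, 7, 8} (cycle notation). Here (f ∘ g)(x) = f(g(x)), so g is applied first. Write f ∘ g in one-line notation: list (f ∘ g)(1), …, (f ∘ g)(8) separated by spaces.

5 7 8 2 4 3 6 1

Chase each element through g then f: 1 → 1 → 5; 2 → 5 → 7; 3 → 7 → 8; 4 → 8 → 2; 5 → 4 → 4; 6 → 6 → 3; 7 → 2 → 6; 8 → 3 → 1.
So f ∘ g in one-line form is 5 7 8 2 4 3 6 1.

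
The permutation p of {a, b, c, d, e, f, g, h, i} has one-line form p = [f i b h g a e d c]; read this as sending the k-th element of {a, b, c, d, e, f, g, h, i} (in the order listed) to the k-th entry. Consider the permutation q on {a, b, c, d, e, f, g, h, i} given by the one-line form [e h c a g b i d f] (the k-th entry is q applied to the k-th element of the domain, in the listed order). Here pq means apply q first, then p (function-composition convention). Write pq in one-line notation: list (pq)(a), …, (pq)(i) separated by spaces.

Chase each element through q then p: a → e → g; b → h → d; c → c → b; d → a → f; e → g → e; f → b → i; g → i → c; h → d → h; i → f → a.
Collecting the images, pq = [g d b f e i c h a].

g d b f e i c h a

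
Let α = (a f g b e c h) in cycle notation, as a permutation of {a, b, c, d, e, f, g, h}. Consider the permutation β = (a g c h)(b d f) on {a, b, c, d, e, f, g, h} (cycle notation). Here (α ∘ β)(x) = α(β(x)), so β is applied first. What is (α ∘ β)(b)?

d

First apply β: β(b) = d, then α(d) = d. Thus (α ∘ β)(b) = d.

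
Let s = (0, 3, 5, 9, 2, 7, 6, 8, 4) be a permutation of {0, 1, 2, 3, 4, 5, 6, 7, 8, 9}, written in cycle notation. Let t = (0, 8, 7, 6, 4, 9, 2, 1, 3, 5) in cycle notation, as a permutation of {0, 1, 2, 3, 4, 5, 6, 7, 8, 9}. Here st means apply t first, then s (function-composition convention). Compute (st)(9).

First apply t: t(9) = 2, then s(2) = 7. Thus (st)(9) = 7.

7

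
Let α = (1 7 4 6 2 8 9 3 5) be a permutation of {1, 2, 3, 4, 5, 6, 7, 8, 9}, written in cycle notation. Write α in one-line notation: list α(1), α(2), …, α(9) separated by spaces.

7 8 5 6 1 2 4 9 3

Each element maps to the next entry in its cycle (wrapping to the front): 1↦7, 2↦8, 3↦5, 4↦6, 5↦1, 6↦2, 7↦4, 8↦9, 9↦3.
Listing these in domain order gives 7 8 5 6 1 2 4 9 3.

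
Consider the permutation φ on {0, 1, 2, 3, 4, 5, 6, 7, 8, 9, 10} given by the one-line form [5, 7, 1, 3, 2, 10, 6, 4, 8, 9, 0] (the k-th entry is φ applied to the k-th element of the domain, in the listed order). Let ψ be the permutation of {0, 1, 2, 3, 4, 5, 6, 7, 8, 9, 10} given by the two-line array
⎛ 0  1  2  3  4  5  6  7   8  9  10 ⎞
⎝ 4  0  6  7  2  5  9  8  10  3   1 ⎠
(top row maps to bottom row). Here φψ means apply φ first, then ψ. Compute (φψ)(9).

3

First apply φ: φ(9) = 9, then ψ(9) = 3. Thus (φψ)(9) = 3.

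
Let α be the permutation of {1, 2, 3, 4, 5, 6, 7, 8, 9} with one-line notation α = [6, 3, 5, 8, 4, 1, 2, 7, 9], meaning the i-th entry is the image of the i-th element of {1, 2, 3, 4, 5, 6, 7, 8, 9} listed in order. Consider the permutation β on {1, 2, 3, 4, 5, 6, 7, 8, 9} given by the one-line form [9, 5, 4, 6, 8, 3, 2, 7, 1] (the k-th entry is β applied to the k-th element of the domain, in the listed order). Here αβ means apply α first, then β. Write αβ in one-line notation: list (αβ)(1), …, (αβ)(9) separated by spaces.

(αβ)(x) = β(α(x)). Computing each image: β(α(1)) = β(6) = 3, β(α(2)) = β(3) = 4, β(α(3)) = β(5) = 8, β(α(4)) = β(8) = 7, β(α(5)) = β(4) = 6, β(α(6)) = β(1) = 9, β(α(7)) = β(2) = 5, β(α(8)) = β(7) = 2, β(α(9)) = β(9) = 1.
Hence αβ = [3 4 8 7 6 9 5 2 1].

3 4 8 7 6 9 5 2 1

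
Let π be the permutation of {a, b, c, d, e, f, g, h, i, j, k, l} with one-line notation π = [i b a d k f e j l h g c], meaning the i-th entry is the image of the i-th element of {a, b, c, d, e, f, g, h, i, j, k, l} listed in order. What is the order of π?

12

The disjoint-cycle form of π has cycle lengths 4, 3, 2, 1, 1, 1.
The order of π is the least common multiple of its cycle lengths: lcm(4, 3, 2) = 12.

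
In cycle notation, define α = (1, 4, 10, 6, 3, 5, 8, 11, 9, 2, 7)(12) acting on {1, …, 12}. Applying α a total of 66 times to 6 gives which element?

6 lies in the 11-cycle (1, 4, 10, 6, 3, 5, 8, 11, 9, 2, 7).
On an 11-cycle, α^11 is the identity, so α^66 = α^0 there (66 ≡ 0 mod 11).
So α^66(6) = 6.

6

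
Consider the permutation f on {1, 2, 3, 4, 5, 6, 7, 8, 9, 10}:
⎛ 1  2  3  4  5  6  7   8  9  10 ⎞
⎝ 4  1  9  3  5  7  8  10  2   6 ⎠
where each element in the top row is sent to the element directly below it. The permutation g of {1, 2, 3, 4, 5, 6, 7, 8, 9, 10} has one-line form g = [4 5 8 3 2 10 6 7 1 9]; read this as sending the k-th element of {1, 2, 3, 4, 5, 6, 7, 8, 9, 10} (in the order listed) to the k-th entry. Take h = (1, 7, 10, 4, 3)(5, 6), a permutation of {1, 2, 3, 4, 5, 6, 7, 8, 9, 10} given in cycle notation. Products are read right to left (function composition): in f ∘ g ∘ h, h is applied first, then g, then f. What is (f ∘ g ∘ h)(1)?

7

Apply the permutations in order: h(1) = 7, then g(7) = 6, then f(6) = 7. So (f ∘ g ∘ h)(1) = 7.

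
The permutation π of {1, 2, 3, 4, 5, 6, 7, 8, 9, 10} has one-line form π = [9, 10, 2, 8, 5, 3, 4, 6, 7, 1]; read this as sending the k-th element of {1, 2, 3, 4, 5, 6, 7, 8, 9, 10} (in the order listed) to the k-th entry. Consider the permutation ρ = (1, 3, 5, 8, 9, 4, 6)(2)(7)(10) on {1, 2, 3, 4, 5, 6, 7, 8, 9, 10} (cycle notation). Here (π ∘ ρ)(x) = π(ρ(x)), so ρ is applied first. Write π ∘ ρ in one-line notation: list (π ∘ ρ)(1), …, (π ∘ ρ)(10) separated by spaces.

(π ∘ ρ)(x) = π(ρ(x)). Computing each image: π(ρ(1)) = π(3) = 2, π(ρ(2)) = π(2) = 10, π(ρ(3)) = π(5) = 5, π(ρ(4)) = π(6) = 3, π(ρ(5)) = π(8) = 6, π(ρ(6)) = π(1) = 9, π(ρ(7)) = π(7) = 4, π(ρ(8)) = π(9) = 7, π(ρ(9)) = π(4) = 8, π(ρ(10)) = π(10) = 1.
Hence π ∘ ρ = [2 10 5 3 6 9 4 7 8 1].

2 10 5 3 6 9 4 7 8 1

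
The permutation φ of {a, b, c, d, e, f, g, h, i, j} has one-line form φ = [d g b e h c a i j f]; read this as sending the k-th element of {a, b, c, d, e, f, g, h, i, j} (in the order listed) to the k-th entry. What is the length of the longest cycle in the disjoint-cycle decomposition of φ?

Decomposing into disjoint cycles gives (a, d, e, h, i, j, f, c, b, g); the longest has length 10.

10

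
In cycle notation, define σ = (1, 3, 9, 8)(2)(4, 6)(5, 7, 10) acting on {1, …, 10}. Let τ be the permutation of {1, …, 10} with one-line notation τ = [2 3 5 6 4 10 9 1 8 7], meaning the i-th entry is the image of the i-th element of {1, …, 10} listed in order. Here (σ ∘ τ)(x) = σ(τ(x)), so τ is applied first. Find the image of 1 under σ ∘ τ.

2

τ(1) = 2, then σ(2) = 2; composing gives (σ ∘ τ)(1) = 2.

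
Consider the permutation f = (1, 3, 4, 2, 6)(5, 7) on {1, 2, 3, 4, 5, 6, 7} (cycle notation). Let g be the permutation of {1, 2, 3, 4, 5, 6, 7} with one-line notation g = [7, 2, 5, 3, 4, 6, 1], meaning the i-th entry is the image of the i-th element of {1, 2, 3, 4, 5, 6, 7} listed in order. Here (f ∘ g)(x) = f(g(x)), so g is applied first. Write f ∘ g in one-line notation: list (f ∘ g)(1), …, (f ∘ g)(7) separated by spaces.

Chase each element through g then f: 1 → 7 → 5; 2 → 2 → 6; 3 → 5 → 7; 4 → 3 → 4; 5 → 4 → 2; 6 → 6 → 1; 7 → 1 → 3.
Collecting the images, f ∘ g = [5 6 7 4 2 1 3].

5 6 7 4 2 1 3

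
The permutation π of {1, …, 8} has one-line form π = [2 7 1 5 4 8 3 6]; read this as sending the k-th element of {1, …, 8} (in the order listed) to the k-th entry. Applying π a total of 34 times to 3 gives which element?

Tracing 3 → 1 → … returns to 3 after 4 steps, so 3 lies in a 4-cycle (1, 2, 7, 3).
Since the cycle has length 4, π^34 acts on it the same as π^2 (34 mod 4 = 2).
Advancing 2 steps from 3: 3 → 1 → 2.

2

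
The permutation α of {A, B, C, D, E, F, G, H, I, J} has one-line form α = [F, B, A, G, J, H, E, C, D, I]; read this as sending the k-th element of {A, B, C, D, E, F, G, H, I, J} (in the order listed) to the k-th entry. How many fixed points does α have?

1

The fixed points (elements with α(x) = x) are {B}, so there is 1.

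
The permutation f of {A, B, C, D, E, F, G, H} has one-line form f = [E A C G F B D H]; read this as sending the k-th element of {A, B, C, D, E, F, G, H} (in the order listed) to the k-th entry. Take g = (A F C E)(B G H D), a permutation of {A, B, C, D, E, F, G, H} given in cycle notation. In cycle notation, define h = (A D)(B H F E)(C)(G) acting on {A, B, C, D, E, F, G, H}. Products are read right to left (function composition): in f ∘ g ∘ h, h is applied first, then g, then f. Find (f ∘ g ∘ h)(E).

D

(f ∘ g ∘ h)(E) = f(g(h(E))). h(E) = B, then g(B) = G, then f(G) = D, so the result is D.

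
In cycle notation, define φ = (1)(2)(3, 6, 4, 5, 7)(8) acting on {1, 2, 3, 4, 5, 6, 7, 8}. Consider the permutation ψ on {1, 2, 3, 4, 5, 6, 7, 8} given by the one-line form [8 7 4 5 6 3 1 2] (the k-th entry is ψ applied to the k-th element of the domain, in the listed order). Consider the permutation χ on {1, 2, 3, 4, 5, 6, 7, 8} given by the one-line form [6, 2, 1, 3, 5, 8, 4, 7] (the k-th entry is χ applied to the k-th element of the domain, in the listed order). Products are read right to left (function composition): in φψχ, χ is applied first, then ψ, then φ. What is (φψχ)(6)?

Chase 6: χ(6) = 8; ψ(8) = 2; φ(2) = 2. Hence (φψχ)(6) = 2.

2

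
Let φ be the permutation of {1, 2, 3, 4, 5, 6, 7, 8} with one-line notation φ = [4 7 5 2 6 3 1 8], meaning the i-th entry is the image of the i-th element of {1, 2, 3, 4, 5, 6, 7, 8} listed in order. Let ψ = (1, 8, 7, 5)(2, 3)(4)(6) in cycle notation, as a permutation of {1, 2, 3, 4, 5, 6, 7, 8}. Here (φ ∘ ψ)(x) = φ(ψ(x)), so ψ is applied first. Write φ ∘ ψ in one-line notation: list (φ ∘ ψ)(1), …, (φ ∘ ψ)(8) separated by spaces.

8 5 7 2 4 3 6 1

(φ ∘ ψ)(x) = φ(ψ(x)). Computing each image: φ(ψ(1)) = φ(8) = 8, φ(ψ(2)) = φ(3) = 5, φ(ψ(3)) = φ(2) = 7, φ(ψ(4)) = φ(4) = 2, φ(ψ(5)) = φ(1) = 4, φ(ψ(6)) = φ(6) = 3, φ(ψ(7)) = φ(5) = 6, φ(ψ(8)) = φ(7) = 1.
Hence φ ∘ ψ = [8 5 7 2 4 3 6 1].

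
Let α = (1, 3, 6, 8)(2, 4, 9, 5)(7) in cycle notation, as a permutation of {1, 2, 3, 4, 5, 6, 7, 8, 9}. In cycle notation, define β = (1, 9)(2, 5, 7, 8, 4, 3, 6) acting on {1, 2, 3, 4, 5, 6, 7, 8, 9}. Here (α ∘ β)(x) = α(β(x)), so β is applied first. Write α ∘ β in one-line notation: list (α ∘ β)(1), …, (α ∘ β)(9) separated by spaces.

5 2 8 6 7 4 1 9 3

For each element, apply β then α: 1 → 9 → 5; 2 → 5 → 2; 3 → 6 → 8; 4 → 3 → 6; 5 → 7 → 7; 6 → 2 → 4; 7 → 8 → 1; 8 → 4 → 9; 9 → 1 → 3.
Collecting the images, α ∘ β = [5 2 8 6 7 4 1 9 3].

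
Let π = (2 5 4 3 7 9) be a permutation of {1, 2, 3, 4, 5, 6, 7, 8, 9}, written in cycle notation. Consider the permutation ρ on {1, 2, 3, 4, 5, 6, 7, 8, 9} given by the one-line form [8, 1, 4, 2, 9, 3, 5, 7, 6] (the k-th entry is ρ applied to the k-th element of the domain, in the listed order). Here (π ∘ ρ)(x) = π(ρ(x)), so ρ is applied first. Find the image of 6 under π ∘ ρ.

ρ(6) = 3, then π(3) = 7; composing gives (π ∘ ρ)(6) = 7.

7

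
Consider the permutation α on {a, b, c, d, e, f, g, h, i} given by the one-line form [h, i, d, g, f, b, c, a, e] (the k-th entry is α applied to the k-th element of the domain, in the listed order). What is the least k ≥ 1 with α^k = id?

The disjoint-cycle form of α has cycle lengths 4, 3, 2.
Since disjoint cycles commute, ord(α) = lcm(4, 3, 2) = 12.

12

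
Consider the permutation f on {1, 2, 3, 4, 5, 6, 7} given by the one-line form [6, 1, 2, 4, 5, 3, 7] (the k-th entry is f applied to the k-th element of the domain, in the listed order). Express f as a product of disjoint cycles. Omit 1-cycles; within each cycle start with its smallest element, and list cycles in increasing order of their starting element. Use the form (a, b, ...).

(1, 6, 3, 2)

From 1: 1 → 6 → 3 → 2 → 1, closing the cycle (1, 6, 3, 2).
Repeating from the next unused element and collecting all non-trivial cycles gives (1, 6, 3, 2).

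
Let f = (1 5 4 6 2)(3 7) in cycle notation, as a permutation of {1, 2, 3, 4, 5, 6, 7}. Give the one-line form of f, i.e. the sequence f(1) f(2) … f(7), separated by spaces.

Reading each image from the cycles: 1→5, 2→1, 3→7, 4→6, 5→4, 6→2, 7→3.
Listing these in domain order gives 5 1 7 6 4 2 3.

5 1 7 6 4 2 3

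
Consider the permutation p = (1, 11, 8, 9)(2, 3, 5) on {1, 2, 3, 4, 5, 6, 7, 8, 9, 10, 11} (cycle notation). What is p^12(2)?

2

2 lies in the 3-cycle (2, 3, 5).
Powers repeat with period 3 on this cycle, and 12 mod 3 = 0, so p^12(2) = p^0(2).
So p^12(2) = 2.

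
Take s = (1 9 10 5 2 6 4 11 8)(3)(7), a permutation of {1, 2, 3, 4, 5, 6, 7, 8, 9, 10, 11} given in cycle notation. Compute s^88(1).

1 lies in the 9-cycle (1 9 10 5 2 6 4 11 8).
On a 9-cycle, s^9 is the identity, so s^88 = s^7 there (88 ≡ 7 mod 9).
Advancing 7 steps from 1: 1 → 9 → 10 → 5 → 2 → 6 → 4 → 11.

11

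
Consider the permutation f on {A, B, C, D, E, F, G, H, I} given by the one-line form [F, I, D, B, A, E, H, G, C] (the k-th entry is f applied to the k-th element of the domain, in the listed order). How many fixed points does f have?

No element satisfies f(x) = x, so there are 0 fixed points.

0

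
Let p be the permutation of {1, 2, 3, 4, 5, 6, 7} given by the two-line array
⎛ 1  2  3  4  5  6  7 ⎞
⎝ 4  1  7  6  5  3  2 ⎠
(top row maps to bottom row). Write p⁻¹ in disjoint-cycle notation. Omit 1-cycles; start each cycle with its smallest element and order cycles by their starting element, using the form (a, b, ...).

(1, 2, 7, 3, 6, 4)

First write p in disjoint cycles: (1, 4, 6, 3, 7, 2).
Reversing each cycle (and rotating so the smallest element leads) gives p⁻¹ = (1, 2, 7, 3, 6, 4).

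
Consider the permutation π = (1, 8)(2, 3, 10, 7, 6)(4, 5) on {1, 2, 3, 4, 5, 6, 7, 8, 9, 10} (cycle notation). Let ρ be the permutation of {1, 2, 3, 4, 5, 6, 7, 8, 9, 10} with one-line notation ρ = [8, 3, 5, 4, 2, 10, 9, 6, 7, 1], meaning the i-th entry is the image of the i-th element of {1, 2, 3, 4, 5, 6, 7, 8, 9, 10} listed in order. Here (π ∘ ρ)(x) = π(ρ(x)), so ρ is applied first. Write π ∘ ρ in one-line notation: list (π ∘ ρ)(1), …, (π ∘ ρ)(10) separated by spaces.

(π ∘ ρ)(x) = π(ρ(x)). Computing each image: π(ρ(1)) = π(8) = 1, π(ρ(2)) = π(3) = 10, π(ρ(3)) = π(5) = 4, π(ρ(4)) = π(4) = 5, π(ρ(5)) = π(2) = 3, π(ρ(6)) = π(10) = 7, π(ρ(7)) = π(9) = 9, π(ρ(8)) = π(6) = 2, π(ρ(9)) = π(7) = 6, π(ρ(10)) = π(1) = 8.
Hence π ∘ ρ = [1 10 4 5 3 7 9 2 6 8].

1 10 4 5 3 7 9 2 6 8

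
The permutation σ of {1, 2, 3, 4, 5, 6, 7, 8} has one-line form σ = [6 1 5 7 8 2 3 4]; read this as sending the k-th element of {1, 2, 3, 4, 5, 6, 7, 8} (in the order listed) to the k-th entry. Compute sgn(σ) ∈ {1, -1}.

In disjoint-cycle form the cycle lengths are 5, 3.
A cycle of length ℓ contributes ℓ−1 transpositions, so σ is a product of 4 + 2 = 6 transpositions — even.

1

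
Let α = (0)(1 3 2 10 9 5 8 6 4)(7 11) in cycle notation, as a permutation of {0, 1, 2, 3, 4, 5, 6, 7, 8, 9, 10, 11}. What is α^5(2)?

2 lies in the 9-cycle (1 3 2 10 9 5 8 6 4).
Stepping 5 places around the cycle: 2 → 10 → 9 → 5 → 8 → 6.

6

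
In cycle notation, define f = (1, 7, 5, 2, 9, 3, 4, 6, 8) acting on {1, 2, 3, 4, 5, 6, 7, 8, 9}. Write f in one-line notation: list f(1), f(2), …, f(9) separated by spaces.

7 9 4 6 2 8 5 1 3

Image by image: 1↦7, 2↦9, 3↦4, 4↦6, 5↦2, 6↦8, 7↦5, 8↦1, 9↦3.
So the one-line form is 7 9 4 6 2 8 5 1 3.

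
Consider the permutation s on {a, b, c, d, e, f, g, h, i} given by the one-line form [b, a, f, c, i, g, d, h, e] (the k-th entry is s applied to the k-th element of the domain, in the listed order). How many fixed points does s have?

The fixed points (elements with s(x) = x) are {h}, so there is 1.

1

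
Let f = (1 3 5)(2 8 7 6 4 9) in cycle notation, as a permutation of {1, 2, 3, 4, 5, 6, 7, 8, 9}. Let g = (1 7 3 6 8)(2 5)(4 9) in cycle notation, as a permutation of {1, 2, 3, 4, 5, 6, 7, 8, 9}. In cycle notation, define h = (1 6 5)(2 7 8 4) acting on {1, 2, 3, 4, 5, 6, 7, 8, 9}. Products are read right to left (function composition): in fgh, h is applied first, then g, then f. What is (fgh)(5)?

6

Chase 5: h(5) = 1; g(1) = 7; f(7) = 6. Hence (fgh)(5) = 6.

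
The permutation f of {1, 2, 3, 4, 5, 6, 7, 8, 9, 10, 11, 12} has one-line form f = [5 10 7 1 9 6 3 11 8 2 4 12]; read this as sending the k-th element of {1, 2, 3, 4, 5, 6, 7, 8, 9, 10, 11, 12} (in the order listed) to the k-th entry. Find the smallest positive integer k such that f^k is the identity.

6

Writing f as disjoint cycles, the cycle lengths are 6, 2, 2, 1, 1.
The order is lcm(6, 2, 2) = 6.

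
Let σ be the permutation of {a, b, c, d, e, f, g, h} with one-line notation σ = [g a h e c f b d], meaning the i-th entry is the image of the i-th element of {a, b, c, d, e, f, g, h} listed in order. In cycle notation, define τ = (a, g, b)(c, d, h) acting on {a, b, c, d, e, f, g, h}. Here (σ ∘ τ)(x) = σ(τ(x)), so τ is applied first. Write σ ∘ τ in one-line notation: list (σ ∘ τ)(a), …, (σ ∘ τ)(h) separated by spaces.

b g e d c f a h

(σ ∘ τ)(x) = σ(τ(x)). Computing each image: σ(τ(a)) = σ(g) = b, σ(τ(b)) = σ(a) = g, σ(τ(c)) = σ(d) = e, σ(τ(d)) = σ(h) = d, σ(τ(e)) = σ(e) = c, σ(τ(f)) = σ(f) = f, σ(τ(g)) = σ(b) = a, σ(τ(h)) = σ(c) = h.
Hence σ ∘ τ = [b g e d c f a h].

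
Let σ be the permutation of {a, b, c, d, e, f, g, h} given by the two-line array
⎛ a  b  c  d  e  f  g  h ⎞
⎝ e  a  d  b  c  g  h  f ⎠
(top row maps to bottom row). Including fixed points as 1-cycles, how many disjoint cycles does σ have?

2

The cycle decomposition is (a e c d b)(f g h), which has 2 cycles (counting 1-cycles).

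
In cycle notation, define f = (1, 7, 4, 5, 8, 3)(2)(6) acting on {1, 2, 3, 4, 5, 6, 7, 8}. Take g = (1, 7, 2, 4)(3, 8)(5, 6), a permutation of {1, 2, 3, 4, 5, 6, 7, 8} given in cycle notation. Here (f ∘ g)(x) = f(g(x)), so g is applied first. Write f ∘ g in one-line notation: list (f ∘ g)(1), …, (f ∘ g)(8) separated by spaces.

4 5 3 7 6 8 2 1

For each element, apply g then f: 1 → 7 → 4; 2 → 4 → 5; 3 → 8 → 3; 4 → 1 → 7; 5 → 6 → 6; 6 → 5 → 8; 7 → 2 → 2; 8 → 3 → 1.
So f ∘ g in one-line form is 4 5 3 7 6 8 2 1.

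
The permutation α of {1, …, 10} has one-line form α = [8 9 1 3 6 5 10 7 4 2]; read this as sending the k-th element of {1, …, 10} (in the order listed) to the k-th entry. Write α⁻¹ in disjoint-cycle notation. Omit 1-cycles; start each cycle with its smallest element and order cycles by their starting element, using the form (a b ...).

First write α in disjoint cycles: (1 8 7 10 2 9 4 3)(5 6).
Reversing each cycle (and rotating so the smallest element leads) gives α⁻¹ = (1 3 4 9 2 10 7 8)(5 6).

(1 3 4 9 2 10 7 8)(5 6)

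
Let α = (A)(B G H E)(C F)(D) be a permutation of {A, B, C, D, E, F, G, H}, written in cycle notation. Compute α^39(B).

B lies in the 4-cycle (B G H E).
Since the cycle has length 4, α^39 acts on it the same as α^3 (39 mod 4 = 3).
Stepping 3 places around the cycle: B → G → H → E.

E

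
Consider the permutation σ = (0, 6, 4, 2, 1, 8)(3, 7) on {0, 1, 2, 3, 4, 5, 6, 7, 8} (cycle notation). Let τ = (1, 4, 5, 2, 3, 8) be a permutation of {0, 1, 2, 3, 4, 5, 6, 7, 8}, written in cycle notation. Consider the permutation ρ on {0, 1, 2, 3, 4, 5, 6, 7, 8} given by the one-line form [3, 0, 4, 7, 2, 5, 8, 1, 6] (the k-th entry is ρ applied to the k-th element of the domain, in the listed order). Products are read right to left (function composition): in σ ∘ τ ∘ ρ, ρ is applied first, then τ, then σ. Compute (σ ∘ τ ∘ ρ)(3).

Apply the permutations in order: ρ(3) = 7, then τ(7) = 7, then σ(7) = 3. So (σ ∘ τ ∘ ρ)(3) = 3.

3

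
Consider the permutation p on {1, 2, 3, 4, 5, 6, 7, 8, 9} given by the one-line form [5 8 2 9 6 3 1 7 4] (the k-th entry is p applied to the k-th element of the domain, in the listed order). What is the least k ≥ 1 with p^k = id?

14

Decomposing into disjoint cycles gives cycle lengths 7, 2.
The order of p is the least common multiple of its cycle lengths: lcm(7, 2) = 14.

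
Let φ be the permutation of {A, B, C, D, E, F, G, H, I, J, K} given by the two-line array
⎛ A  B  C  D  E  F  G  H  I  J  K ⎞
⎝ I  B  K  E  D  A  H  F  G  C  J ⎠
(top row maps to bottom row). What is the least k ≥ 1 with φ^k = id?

The disjoint-cycle form of φ has cycle lengths 5, 3, 2, 1.
Since disjoint cycles commute, ord(φ) = lcm(5, 3, 2) = 30.

30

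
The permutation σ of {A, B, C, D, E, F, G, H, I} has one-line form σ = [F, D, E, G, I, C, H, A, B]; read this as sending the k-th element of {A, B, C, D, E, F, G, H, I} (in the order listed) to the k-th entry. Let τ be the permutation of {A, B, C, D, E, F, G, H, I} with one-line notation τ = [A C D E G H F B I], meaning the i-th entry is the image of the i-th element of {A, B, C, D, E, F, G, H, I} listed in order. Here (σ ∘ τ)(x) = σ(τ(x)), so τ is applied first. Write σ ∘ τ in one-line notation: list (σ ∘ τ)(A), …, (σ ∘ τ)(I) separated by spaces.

(σ ∘ τ)(x) = σ(τ(x)). Computing each image: σ(τ(A)) = σ(A) = F, σ(τ(B)) = σ(C) = E, σ(τ(C)) = σ(D) = G, σ(τ(D)) = σ(E) = I, σ(τ(E)) = σ(G) = H, σ(τ(F)) = σ(H) = A, σ(τ(G)) = σ(F) = C, σ(τ(H)) = σ(B) = D, σ(τ(I)) = σ(I) = B.
Hence σ ∘ τ = [F E G I H A C D B].

F E G I H A C D B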